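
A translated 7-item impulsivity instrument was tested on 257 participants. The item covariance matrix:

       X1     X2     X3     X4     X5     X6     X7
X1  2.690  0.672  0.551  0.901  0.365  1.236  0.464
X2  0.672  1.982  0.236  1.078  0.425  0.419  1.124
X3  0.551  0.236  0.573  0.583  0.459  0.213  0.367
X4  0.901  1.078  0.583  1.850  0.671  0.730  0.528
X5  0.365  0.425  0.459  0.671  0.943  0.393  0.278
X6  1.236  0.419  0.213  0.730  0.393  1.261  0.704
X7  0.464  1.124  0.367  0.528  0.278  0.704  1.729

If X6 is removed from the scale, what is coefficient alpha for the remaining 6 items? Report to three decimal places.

Remaining items: X1, X2, X3, X4, X5, X7 (k = 6).
Σσ²ᵢ = 2.690 + 1.982 + 0.573 + 1.850 + 0.943 + 1.729 = 9.767
total variance = 9.767 + 2 × 8.702 = 27.171
α (item deleted) = (6/5)·(1 − 9.767/27.171) = 0.769

α = 0.769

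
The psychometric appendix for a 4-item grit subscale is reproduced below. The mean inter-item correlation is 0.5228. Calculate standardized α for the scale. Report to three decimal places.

standardized α = 0.814

Standardized α = k·r̄ / (1 + (k−1)·r̄) = 4 × 0.5228 / (1 + 3 × 0.5228)
  = 2.0912 / 2.5684 = 0.814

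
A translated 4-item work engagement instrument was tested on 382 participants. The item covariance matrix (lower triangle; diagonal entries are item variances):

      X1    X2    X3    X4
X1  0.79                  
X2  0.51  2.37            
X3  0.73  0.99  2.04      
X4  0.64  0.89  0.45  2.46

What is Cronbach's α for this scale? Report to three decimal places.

Σσ²ᵢ = 0.79 + 2.37 + 2.04 + 2.46 = 7.66
Sum of the distinct covariances = 4.21
σ²_T = 7.66 + 2 × 4.21 = 16.08
α = (k/(k−1))·(1 − Σσ²ᵢ/σ²_T) = (4/3)·(1 − 7.66/16.08) = 0.698

α = 0.698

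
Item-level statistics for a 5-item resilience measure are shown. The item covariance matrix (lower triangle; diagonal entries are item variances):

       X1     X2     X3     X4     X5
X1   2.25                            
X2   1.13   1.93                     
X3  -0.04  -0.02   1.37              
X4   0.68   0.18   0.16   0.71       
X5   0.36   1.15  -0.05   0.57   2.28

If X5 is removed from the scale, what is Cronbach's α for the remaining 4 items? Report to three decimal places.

Remaining items: X1, X2, X3, X4 (k = 4).
ΣVar(i) = 2.25 + 1.93 + 1.37 + 0.71 = 6.26
Var(T) = 6.26 + 2 × 2.09 = 10.44
α (item deleted) = (4/3)·(1 − 6.26/10.44) = 0.534

α = 0.534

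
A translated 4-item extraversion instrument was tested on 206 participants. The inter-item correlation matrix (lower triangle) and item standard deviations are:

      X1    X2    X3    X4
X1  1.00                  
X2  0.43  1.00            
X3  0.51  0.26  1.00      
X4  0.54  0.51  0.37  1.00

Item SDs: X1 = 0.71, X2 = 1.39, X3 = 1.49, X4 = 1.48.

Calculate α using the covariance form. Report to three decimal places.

Σσ²ᵢ = 0.71² + 1.39² + 1.49² + 1.48² = 6.8467
Covariances σ_ij = r_ij · s_i · s_j:
  σ(X1,X2) = 0.43 × 0.71 × 1.39 = 0.4244
  σ(X1,X3) = 0.51 × 0.71 × 1.49 = 0.5395
  σ(X1,X4) = 0.54 × 0.71 × 1.48 = 0.5674
  σ(X2,X3) = 0.26 × 1.39 × 1.49 = 0.5385
  σ(X2,X4) = 0.51 × 1.39 × 1.48 = 1.0492
  σ(X3,X4) = 0.37 × 1.49 × 1.48 = 0.8159
σ²_T = Σσ²ᵢ + 2·Σσ_ij = 6.8467 + 2 × 3.9349 = 14.7165
α = (4/3)·(1 − 6.8467/14.7165) = 0.713

α = 0.713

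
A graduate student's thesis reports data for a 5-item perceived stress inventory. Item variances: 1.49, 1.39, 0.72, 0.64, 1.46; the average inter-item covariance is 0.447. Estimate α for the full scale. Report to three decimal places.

α = 0.763

Σσ²ᵢ = 1.49 + 1.39 + 0.72 + 0.64 + 1.46 = 5.70
Sum of the 10 distinct covariances = 10 × 0.447 = 4.470
Var(T) = Σσ²ᵢ + 2·Σcov = 5.70 + 2 × 4.470 = 14.640
α = (5/4)·(1 − 5.70/14.640) = 0.763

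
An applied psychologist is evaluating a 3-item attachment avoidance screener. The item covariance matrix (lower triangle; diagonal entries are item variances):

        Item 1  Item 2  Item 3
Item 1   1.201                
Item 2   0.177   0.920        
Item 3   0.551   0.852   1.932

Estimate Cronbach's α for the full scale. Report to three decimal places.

sum of item variances = 1.201 + 0.920 + 1.932 = 4.053
Sum of the distinct covariances = 1.580
total variance = 4.053 + 2 × 1.580 = 7.213
α = (k/(k−1))·(1 − sum of item variances/total variance) = (3/2)·(1 − 4.053/7.213) = 0.657

Cronbach's α = 0.657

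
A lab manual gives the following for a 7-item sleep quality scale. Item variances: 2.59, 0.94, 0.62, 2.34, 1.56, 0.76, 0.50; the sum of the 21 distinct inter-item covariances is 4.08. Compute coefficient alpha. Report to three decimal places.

coefficient alpha = 0.545

Σσᵢ² = 2.59 + 0.94 + 0.62 + 2.34 + 1.56 + 0.76 + 0.50 = 9.31
Sum of distinct covariances = 4.08
σ²_T = Σσᵢ² + 2·Σcov = 9.31 + 2 × 4.08 = 17.47
α = (7/6)·(1 − 9.31/17.47) = 0.545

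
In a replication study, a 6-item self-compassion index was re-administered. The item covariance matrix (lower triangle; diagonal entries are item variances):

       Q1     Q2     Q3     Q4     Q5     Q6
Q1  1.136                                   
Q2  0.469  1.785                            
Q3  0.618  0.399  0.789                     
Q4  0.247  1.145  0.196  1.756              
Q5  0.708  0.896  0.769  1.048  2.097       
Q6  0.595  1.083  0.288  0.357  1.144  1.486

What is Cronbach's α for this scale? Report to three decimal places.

Σσᵢ² = 1.136 + 1.785 + 0.789 + 1.756 + 2.097 + 1.486 = 9.049
Sum of off-diagonal covariances = 9.962
Var(T) = 9.049 + 2 × 9.962 = 28.973
α = (k/(k−1))·(1 − Σσᵢ²/Var(T)) = (6/5)·(1 − 9.049/28.973) = 0.825

Cronbach's α = 0.825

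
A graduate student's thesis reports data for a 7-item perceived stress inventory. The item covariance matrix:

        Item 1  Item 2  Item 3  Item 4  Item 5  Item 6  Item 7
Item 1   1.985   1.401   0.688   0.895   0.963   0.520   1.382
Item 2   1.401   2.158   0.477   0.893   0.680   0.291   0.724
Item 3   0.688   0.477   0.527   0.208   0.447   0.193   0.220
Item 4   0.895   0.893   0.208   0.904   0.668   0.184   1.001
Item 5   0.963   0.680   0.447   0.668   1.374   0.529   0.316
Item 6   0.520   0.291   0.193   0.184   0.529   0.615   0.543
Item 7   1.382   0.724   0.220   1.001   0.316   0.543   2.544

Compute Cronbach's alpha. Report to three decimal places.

Σσᵢ² = 1.985 + 2.158 + 0.527 + 0.904 + 1.374 + 0.615 + 2.544 = 10.107
Σ_{i<j} σ_ij = 13.223
total variance = 10.107 + 2 × 13.223 = 36.553
α = (k/(k−1))·(1 − Σσᵢ²/total variance) = (7/6)·(1 − 10.107/36.553) = 0.844

Cronbach's alpha = 0.844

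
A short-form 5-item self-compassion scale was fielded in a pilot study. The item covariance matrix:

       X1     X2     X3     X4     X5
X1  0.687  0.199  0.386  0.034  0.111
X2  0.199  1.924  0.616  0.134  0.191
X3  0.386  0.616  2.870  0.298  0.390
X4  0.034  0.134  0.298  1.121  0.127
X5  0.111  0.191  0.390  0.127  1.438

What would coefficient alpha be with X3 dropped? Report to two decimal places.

α = 0.31

Remaining items: X1, X2, X4, X5 (k = 4).
sum of item variances = 0.687 + 1.924 + 1.121 + 1.438 = 5.170
σ²_total = 5.170 + 2 × 0.796 = 6.762
α (item deleted) = (4/3)·(1 − 5.170/6.762) = 0.31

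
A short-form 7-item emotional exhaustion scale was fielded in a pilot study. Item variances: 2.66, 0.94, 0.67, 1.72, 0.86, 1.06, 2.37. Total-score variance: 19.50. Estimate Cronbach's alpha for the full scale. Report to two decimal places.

Σσ²ᵢ = 2.66 + 0.94 + 0.67 + 1.72 + 0.86 + 1.06 + 2.37 = 10.28
α = (k/(k−1))·(1 − Σσ²ᵢ/total variance) = (7/6)·(1 − 10.28/19.50) = 0.55

α = 0.55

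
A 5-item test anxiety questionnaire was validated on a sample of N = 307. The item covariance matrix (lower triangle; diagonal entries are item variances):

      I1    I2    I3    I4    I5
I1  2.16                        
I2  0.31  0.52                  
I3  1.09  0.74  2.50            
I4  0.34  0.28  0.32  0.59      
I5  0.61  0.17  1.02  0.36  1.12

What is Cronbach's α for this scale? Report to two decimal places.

Cronbach's α = 0.75

sum of item variances = 2.16 + 0.52 + 2.50 + 0.59 + 1.12 = 6.89
Σ_{i<j} σ_ij = 5.24
total variance = 6.89 + 2 × 5.24 = 17.37
α = (k/(k−1))·(1 − sum of item variances/total variance) = (5/4)·(1 − 6.89/17.37) = 0.75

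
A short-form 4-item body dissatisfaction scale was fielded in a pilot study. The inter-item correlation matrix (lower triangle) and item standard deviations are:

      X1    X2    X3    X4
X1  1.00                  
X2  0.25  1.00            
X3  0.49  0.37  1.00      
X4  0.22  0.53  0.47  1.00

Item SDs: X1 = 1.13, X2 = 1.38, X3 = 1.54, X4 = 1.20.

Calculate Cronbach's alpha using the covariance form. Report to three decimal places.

Σσ²ᵢ = 1.13² + 1.38² + 1.54² + 1.20² = 6.9929
Covariances σ_ij = r_ij · s_i · s_j:
  σ(X1,X2) = 0.25 × 1.13 × 1.38 = 0.3898
  σ(X1,X3) = 0.49 × 1.13 × 1.54 = 0.8527
  σ(X1,X4) = 0.22 × 1.13 × 1.20 = 0.2983
  σ(X2,X3) = 0.37 × 1.38 × 1.54 = 0.7863
  σ(X2,X4) = 0.53 × 1.38 × 1.20 = 0.8777
  σ(X3,X4) = 0.47 × 1.54 × 1.20 = 0.8686
σ²_T = Σσ²ᵢ + 2·Σσ_ij = 6.9929 + 2 × 4.0734 = 15.1397
α = (4/3)·(1 − 6.9929/15.1397) = 0.717

α = 0.717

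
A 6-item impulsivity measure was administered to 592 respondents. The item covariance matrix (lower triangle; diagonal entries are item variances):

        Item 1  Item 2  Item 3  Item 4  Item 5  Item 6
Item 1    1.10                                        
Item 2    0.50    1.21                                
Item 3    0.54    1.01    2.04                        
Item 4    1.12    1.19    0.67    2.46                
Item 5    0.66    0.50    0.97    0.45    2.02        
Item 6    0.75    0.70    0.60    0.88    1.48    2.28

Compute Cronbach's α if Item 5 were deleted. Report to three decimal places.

Remaining items: Item 1, Item 2, Item 3, Item 4, Item 6 (k = 5).
ΣVar(i) = 1.10 + 1.21 + 2.04 + 2.46 + 2.28 = 9.09
Var(T) = 9.09 + 2 × 7.96 = 25.01
α (item deleted) = (5/4)·(1 − 9.09/25.01) = 0.796

α = 0.796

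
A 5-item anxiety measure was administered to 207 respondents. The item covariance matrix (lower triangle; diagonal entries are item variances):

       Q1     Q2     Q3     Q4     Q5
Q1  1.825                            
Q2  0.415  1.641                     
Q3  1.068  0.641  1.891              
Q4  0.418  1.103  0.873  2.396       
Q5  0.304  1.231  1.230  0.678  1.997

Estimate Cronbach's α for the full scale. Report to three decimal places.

α = 0.775

sum of item variances = 1.825 + 1.641 + 1.891 + 2.396 + 1.997 = 9.750
Σ_{i<j} σ_ij = 7.961
σ²_total = 9.750 + 2 × 7.961 = 25.672
α = (k/(k−1))·(1 − sum of item variances/σ²_total) = (5/4)·(1 − 9.750/25.672) = 0.775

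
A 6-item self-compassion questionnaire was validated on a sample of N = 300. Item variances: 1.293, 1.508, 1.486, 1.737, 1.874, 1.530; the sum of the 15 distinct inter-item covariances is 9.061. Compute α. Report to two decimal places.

α = 0.79

Σσᵢ² = 1.293 + 1.508 + 1.486 + 1.737 + 1.874 + 1.530 = 9.428
Sum of distinct covariances = 9.061
total variance = Σσᵢ² + 2·Σcov = 9.428 + 2 × 9.061 = 27.550
α = (6/5)·(1 − 9.428/27.550) = 0.79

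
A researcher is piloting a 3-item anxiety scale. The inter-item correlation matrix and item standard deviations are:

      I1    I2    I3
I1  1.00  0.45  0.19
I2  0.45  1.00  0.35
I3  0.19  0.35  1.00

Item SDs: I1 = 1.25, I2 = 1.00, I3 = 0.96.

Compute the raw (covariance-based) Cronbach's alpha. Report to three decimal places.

α = 0.589

Σσ²ᵢ = 1.25² + 1.00² + 0.96² = 3.4841
Covariances σ_ij = r_ij · s_i · s_j:
  σ(I1,I2) = 0.45 × 1.25 × 1.00 = 0.5625
  σ(I1,I3) = 0.19 × 1.25 × 0.96 = 0.2280
  σ(I2,I3) = 0.35 × 1.00 × 0.96 = 0.3360
σ²_T = Σσ²ᵢ + 2·Σσ_ij = 3.4841 + 2 × 1.1265 = 5.7371
α = (3/2)·(1 − 3.4841/5.7371) = 0.589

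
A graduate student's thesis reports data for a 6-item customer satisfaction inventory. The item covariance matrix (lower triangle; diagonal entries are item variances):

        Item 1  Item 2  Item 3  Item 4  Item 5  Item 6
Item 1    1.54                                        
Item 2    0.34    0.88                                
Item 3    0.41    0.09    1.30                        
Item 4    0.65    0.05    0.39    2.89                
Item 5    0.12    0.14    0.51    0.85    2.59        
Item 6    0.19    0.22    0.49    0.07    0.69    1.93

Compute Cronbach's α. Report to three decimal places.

α = 0.580

ΣVar(i) = 1.54 + 0.88 + 1.30 + 2.89 + 2.59 + 1.93 = 11.13
Sum of the distinct covariances = 5.21
Var(T) = 11.13 + 2 × 5.21 = 21.55
α = (k/(k−1))·(1 − ΣVar(i)/Var(T)) = (6/5)·(1 − 11.13/21.55) = 0.580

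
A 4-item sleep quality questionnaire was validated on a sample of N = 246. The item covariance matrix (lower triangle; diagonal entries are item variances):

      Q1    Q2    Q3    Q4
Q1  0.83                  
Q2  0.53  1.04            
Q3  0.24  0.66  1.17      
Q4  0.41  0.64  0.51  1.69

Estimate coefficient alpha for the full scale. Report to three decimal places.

Σσᵢ² = 0.83 + 1.04 + 1.17 + 1.69 = 4.73
Sum of off-diagonal covariances = 2.99
Var(T) = 4.73 + 2 × 2.99 = 10.71
α = (k/(k−1))·(1 − Σσᵢ²/Var(T)) = (4/3)·(1 − 4.73/10.71) = 0.744

α = 0.744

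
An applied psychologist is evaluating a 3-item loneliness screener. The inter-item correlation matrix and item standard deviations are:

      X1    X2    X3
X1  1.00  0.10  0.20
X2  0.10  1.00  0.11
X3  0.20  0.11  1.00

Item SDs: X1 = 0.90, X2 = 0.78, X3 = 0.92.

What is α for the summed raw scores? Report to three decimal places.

α = 0.326

Σσ²ᵢ = 0.90² + 0.78² + 0.92² = 2.2648
Covariances σ_ij = r_ij · s_i · s_j:
  σ(X1,X2) = 0.10 × 0.90 × 0.78 = 0.0702
  σ(X1,X3) = 0.20 × 0.90 × 0.92 = 0.1656
  σ(X2,X3) = 0.11 × 0.78 × 0.92 = 0.0789
σ²_T = Σσ²ᵢ + 2·Σσ_ij = 2.2648 + 2 × 0.3147 = 2.8942
α = (3/2)·(1 − 2.2648/2.8942) = 0.326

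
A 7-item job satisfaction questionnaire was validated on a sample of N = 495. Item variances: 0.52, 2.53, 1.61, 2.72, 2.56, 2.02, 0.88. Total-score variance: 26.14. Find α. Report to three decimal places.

α = 0.594

sum of item variances = 0.52 + 2.53 + 1.61 + 2.72 + 2.56 + 2.02 + 0.88 = 12.84
α = (k/(k−1))·(1 − sum of item variances/total variance) = (7/6)·(1 − 12.84/26.14) = 0.594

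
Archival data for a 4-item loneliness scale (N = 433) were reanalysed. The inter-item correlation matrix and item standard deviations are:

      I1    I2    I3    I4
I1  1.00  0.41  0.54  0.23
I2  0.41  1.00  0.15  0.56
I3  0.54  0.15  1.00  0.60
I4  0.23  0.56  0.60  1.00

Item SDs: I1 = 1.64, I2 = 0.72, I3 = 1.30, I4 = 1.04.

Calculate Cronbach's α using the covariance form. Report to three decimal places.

α = 0.709

Σσ²ᵢ = 1.64² + 0.72² + 1.30² + 1.04² = 5.9796
Covariances σ_ij = r_ij · s_i · s_j:
  σ(I1,I2) = 0.41 × 1.64 × 0.72 = 0.4841
  σ(I1,I3) = 0.54 × 1.64 × 1.30 = 1.1513
  σ(I1,I4) = 0.23 × 1.64 × 1.04 = 0.3923
  σ(I2,I3) = 0.15 × 0.72 × 1.30 = 0.1404
  σ(I2,I4) = 0.56 × 0.72 × 1.04 = 0.4193
  σ(I3,I4) = 0.60 × 1.30 × 1.04 = 0.8112
σ²_T = Σσ²ᵢ + 2·Σσ_ij = 5.9796 + 2 × 3.3986 = 12.7768
α = (4/3)·(1 − 5.9796/12.7768) = 0.709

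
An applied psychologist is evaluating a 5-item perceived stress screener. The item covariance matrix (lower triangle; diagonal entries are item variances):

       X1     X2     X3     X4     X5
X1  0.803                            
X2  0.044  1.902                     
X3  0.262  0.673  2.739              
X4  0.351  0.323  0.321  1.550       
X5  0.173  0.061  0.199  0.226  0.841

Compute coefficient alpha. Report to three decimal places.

ΣVar(i) = 0.803 + 1.902 + 2.739 + 1.550 + 0.841 = 7.835
Sum of off-diagonal covariances = 2.633
total variance = 7.835 + 2 × 2.633 = 13.101
α = (k/(k−1))·(1 − ΣVar(i)/total variance) = (5/4)·(1 − 7.835/13.101) = 0.502

α = 0.502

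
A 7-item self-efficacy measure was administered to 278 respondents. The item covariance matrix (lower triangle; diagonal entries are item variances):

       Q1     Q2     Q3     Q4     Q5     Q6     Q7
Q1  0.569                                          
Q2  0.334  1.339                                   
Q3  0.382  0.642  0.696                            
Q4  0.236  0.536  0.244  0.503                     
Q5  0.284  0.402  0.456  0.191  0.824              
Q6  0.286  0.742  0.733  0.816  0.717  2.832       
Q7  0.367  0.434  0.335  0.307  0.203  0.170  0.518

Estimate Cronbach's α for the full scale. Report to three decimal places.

α = 0.826

Σσ²ᵢ = 0.569 + 1.339 + 0.696 + 0.503 + 0.824 + 2.832 + 0.518 = 7.281
Sum of the distinct covariances = 8.817
σ²_T = 7.281 + 2 × 8.817 = 24.915
α = (k/(k−1))·(1 − Σσ²ᵢ/σ²_T) = (7/6)·(1 − 7.281/24.915) = 0.826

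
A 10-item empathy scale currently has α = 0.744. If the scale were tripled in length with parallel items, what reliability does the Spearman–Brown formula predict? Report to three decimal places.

Length factor m = 3
α' = m·α / (1 + (m−1)·α)
   = 3 × 0.744 / (1 + (3 − 1) × 0.744)
   = 2.2320 / 2.4880 = 0.897

predicted reliability = 0.897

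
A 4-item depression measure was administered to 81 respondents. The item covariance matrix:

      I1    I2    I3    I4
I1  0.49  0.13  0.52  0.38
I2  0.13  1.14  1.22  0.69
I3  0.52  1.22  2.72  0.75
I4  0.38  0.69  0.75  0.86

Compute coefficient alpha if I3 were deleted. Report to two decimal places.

α = 0.74

Remaining items: I1, I2, I4 (k = 3).
ΣVar(i) = 0.49 + 1.14 + 0.86 = 2.49
σ²_T = 2.49 + 2 × 1.20 = 4.89
α (item deleted) = (3/2)·(1 − 2.49/4.89) = 0.74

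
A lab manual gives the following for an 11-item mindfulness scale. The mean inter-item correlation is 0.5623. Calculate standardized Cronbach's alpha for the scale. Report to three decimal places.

standardized Cronbach's alpha = 0.934

Standardized α = k·r̄ / (1 + (k−1)·r̄) = 11 × 0.5623 / (1 + 10 × 0.5623)
  = 6.1853 / 6.6230 = 0.934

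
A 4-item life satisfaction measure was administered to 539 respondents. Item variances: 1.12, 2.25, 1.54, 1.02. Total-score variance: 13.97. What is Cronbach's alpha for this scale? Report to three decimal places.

sum of item variances = 1.12 + 2.25 + 1.54 + 1.02 = 5.93
α = (k/(k−1))·(1 − sum of item variances/Var(T)) = (4/3)·(1 − 5.93/13.97) = 0.767

α = 0.767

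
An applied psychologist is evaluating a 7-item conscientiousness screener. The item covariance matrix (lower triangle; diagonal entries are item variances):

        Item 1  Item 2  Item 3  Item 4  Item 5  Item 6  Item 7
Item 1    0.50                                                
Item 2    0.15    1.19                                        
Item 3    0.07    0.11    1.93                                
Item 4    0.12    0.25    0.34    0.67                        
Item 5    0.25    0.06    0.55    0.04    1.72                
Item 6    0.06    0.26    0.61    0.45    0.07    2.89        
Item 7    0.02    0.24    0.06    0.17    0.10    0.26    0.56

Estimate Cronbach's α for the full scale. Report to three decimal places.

α = 0.551

Σσᵢ² = 0.50 + 1.19 + 1.93 + 0.67 + 1.72 + 2.89 + 0.56 = 9.46
Sum of off-diagonal covariances = 4.24
total variance = 9.46 + 2 × 4.24 = 17.94
α = (k/(k−1))·(1 − Σσᵢ²/total variance) = (7/6)·(1 − 9.46/17.94) = 0.551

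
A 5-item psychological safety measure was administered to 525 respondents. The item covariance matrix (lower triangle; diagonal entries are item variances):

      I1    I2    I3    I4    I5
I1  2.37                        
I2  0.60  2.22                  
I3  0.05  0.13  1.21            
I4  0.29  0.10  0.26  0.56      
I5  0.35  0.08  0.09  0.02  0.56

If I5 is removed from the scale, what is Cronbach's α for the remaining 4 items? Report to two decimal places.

Remaining items: I1, I2, I3, I4 (k = 4).
Σσ²ᵢ = 2.37 + 2.22 + 1.21 + 0.56 = 6.36
Var(T) = 6.36 + 2 × 1.43 = 9.22
α (item deleted) = (4/3)·(1 − 6.36/9.22) = 0.41

Cronbach's α = 0.41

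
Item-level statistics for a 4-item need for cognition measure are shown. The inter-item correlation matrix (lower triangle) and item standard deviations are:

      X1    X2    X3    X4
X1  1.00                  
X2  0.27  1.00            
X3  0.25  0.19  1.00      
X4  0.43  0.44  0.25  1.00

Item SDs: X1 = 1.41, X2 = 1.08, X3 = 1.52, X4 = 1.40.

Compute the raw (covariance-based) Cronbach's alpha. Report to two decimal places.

Σσ²ᵢ = 1.41² + 1.08² + 1.52² + 1.40² = 7.4249
Covariances σ_ij = r_ij · s_i · s_j:
  σ(X1,X2) = 0.27 × 1.41 × 1.08 = 0.4112
  σ(X1,X3) = 0.25 × 1.41 × 1.52 = 0.5358
  σ(X1,X4) = 0.43 × 1.41 × 1.40 = 0.8488
  σ(X2,X3) = 0.19 × 1.08 × 1.52 = 0.3119
  σ(X2,X4) = 0.44 × 1.08 × 1.40 = 0.6653
  σ(X3,X4) = 0.25 × 1.52 × 1.40 = 0.5320
σ²_T = Σσ²ᵢ + 2·Σσ_ij = 7.4249 + 2 × 3.3050 = 14.0349
α = (4/3)·(1 − 7.4249/14.0349) = 0.63

Cronbach's alpha = 0.63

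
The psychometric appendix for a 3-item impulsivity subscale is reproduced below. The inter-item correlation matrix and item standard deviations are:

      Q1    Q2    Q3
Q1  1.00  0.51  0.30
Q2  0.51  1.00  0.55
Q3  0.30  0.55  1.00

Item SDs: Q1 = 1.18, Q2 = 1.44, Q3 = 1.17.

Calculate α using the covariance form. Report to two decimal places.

Σσ²ᵢ = 1.18² + 1.44² + 1.17² = 4.8349
Covariances σ_ij = r_ij · s_i · s_j:
  σ(Q1,Q2) = 0.51 × 1.18 × 1.44 = 0.8666
  σ(Q1,Q3) = 0.30 × 1.18 × 1.17 = 0.4142
  σ(Q2,Q3) = 0.55 × 1.44 × 1.17 = 0.9266
σ²_T = Σσ²ᵢ + 2·Σσ_ij = 4.8349 + 2 × 2.2074 = 9.2497
α = (3/2)·(1 − 4.8349/9.2497) = 0.72

α = 0.72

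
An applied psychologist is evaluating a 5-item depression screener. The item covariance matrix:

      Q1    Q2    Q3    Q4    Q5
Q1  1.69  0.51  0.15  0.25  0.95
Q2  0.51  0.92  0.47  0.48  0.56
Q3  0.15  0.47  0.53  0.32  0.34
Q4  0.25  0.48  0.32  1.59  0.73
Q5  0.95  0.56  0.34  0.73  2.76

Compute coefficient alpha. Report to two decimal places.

Σσ²ᵢ = 1.69 + 0.92 + 0.53 + 1.59 + 2.76 = 7.49
Sum of off-diagonal covariances = 4.76
total variance = 7.49 + 2 × 4.76 = 17.01
α = (k/(k−1))·(1 − Σσ²ᵢ/total variance) = (5/4)·(1 − 7.49/17.01) = 0.70

α = 0.70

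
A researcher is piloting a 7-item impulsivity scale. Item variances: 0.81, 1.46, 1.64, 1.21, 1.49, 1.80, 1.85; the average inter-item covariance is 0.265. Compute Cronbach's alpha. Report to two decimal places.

sum of item variances = 0.81 + 1.46 + 1.64 + 1.21 + 1.49 + 1.80 + 1.85 = 10.26
Sum of the 21 distinct covariances = 21 × 0.265 = 5.565
Var(T) = sum of item variances + 2·Σcov = 10.26 + 2 × 5.565 = 21.390
α = (7/6)·(1 − 10.26/21.390) = 0.61

α = 0.61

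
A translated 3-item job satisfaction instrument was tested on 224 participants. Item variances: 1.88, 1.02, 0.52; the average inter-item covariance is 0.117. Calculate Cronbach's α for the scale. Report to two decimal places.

Cronbach's α = 0.26

sum of item variances = 1.88 + 1.02 + 0.52 = 3.42
Sum of the 3 distinct covariances = 3 × 0.117 = 0.351
Var(T) = sum of item variances + 2·Σcov = 3.42 + 2 × 0.351 = 4.122
α = (3/2)·(1 − 3.42/4.122) = 0.26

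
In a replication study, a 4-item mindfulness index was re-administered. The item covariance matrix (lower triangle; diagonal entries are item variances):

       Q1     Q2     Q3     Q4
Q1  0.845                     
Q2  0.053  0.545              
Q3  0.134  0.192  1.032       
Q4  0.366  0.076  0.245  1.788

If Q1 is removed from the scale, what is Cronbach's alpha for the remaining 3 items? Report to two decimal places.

Cronbach's alpha = 0.35

Remaining items: Q2, Q3, Q4 (k = 3).
sum of item variances = 0.545 + 1.032 + 1.788 = 3.365
Var(T) = 3.365 + 2 × 0.513 = 4.391
α (item deleted) = (3/2)·(1 − 3.365/4.391) = 0.35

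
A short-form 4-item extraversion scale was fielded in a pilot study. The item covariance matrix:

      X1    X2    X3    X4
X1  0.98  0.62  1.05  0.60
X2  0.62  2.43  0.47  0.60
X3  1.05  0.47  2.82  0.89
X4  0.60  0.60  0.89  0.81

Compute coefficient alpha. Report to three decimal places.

Σσᵢ² = 0.98 + 2.43 + 2.82 + 0.81 = 7.04
Σ_{i<j} σ_ij = 4.23
σ²_total = 7.04 + 2 × 4.23 = 15.50
α = (k/(k−1))·(1 − Σσᵢ²/σ²_total) = (4/3)·(1 − 7.04/15.50) = 0.728

α = 0.728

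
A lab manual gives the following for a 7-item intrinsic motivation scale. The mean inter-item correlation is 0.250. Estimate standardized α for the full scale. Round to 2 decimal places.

Standardized α = k·r̄ / (1 + (k−1)·r̄) = 7 × 0.250 / (1 + 6 × 0.250)
  = 1.7500 / 2.5000 = 0.70

α = 0.70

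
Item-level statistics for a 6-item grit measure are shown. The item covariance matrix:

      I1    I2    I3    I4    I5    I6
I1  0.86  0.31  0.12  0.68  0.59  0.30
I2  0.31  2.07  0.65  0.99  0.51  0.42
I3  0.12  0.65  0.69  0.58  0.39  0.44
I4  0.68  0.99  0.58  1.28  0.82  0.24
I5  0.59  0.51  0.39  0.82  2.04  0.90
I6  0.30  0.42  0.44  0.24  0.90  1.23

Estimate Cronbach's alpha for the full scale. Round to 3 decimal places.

Cronbach's alpha = 0.792

sum of item variances = 0.86 + 2.07 + 0.69 + 1.28 + 2.04 + 1.23 = 8.17
Sum of off-diagonal covariances = 7.94
total variance = 8.17 + 2 × 7.94 = 24.05
α = (k/(k−1))·(1 − sum of item variances/total variance) = (6/5)·(1 − 8.17/24.05) = 0.792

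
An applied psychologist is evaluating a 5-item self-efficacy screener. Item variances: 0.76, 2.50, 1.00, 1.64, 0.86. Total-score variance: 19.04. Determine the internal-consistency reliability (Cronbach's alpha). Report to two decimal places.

ΣVar(i) = 0.76 + 2.50 + 1.00 + 1.64 + 0.86 = 6.76
α = (k/(k−1))·(1 − ΣVar(i)/σ²_T) = (5/4)·(1 − 6.76/19.04) = 0.81

Cronbach's alpha = 0.81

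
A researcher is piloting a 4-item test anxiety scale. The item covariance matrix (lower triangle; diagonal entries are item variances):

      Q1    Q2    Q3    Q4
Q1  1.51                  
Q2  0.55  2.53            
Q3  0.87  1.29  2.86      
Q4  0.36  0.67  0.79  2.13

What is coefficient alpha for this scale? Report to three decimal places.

Σσ²ᵢ = 1.51 + 2.53 + 2.86 + 2.13 = 9.03
Sum of the distinct covariances = 4.53
σ²_T = 9.03 + 2 × 4.53 = 18.09
α = (k/(k−1))·(1 − Σσ²ᵢ/σ²_T) = (4/3)·(1 − 9.03/18.09) = 0.668

coefficient alpha = 0.668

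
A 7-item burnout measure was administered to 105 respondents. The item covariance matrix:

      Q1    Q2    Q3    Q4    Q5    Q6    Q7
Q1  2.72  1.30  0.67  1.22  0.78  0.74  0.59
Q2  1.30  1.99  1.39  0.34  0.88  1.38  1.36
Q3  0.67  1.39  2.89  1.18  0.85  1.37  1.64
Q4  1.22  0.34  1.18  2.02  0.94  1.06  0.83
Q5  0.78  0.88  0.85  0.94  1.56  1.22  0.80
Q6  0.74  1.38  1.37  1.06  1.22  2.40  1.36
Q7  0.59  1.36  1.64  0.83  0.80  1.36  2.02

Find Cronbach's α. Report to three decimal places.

Cronbach's α = 0.860

Σσ²ᵢ = 2.72 + 1.99 + 2.89 + 2.02 + 1.56 + 2.40 + 2.02 = 15.60
Sum of off-diagonal covariances = 21.90
σ²_total = 15.60 + 2 × 21.90 = 59.40
α = (k/(k−1))·(1 − Σσ²ᵢ/σ²_total) = (7/6)·(1 − 15.60/59.40) = 0.860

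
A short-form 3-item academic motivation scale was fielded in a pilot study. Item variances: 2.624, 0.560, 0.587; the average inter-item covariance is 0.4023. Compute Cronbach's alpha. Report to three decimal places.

α = 0.585

sum of item variances = 2.624 + 0.560 + 0.587 = 3.771
Sum of the 3 distinct covariances = 3 × 0.4023 = 1.2069
total variance = sum of item variances + 2·Σcov = 3.771 + 2 × 1.2069 = 6.1848
α = (3/2)·(1 − 3.771/6.1848) = 0.585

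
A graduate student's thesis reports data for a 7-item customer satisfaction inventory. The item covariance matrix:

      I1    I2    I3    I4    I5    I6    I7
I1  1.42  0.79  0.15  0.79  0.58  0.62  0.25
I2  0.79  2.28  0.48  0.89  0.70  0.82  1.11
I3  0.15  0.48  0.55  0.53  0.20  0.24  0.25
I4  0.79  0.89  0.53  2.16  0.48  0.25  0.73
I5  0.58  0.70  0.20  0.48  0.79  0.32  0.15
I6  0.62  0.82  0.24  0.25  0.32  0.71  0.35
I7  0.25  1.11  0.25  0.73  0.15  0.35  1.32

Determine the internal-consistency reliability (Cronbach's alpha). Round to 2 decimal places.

Σσ²ᵢ = 1.42 + 2.28 + 0.55 + 2.16 + 0.79 + 0.71 + 1.32 = 9.23
Sum of off-diagonal covariances = 10.68
σ²_T = 9.23 + 2 × 10.68 = 30.59
α = (k/(k−1))·(1 − Σσ²ᵢ/σ²_T) = (7/6)·(1 − 9.23/30.59) = 0.81

Cronbach's alpha = 0.81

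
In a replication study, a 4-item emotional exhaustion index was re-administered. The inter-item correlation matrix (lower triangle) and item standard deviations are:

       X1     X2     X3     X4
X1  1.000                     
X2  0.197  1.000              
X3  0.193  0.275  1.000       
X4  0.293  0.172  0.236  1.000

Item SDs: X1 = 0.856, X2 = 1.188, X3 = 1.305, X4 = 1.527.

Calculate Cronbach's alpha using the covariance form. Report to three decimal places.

Cronbach's alpha = 0.525

Σσ²ᵢ = 0.856² + 1.188² + 1.305² + 1.527² = 6.1788
Covariances σ_ij = r_ij · s_i · s_j:
  σ(X1,X2) = 0.197 × 0.856 × 1.188 = 0.2003
  σ(X1,X3) = 0.193 × 0.856 × 1.305 = 0.2156
  σ(X1,X4) = 0.293 × 0.856 × 1.527 = 0.3830
  σ(X2,X3) = 0.275 × 1.188 × 1.305 = 0.4263
  σ(X2,X4) = 0.172 × 1.188 × 1.527 = 0.3120
  σ(X3,X4) = 0.236 × 1.305 × 1.527 = 0.4703
σ²_T = Σσ²ᵢ + 2·Σσ_ij = 6.1788 + 2 × 2.0075 = 10.1938
α = (4/3)·(1 − 6.1788/10.1938) = 0.525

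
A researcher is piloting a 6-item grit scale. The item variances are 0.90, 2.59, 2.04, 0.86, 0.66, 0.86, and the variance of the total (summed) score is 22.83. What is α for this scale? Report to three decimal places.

α = 0.784

ΣVar(i) = 0.90 + 2.59 + 2.04 + 0.86 + 0.66 + 0.86 = 7.91
α = (k/(k−1))·(1 − ΣVar(i)/Var(T)) = (6/5)·(1 − 7.91/22.83) = 0.784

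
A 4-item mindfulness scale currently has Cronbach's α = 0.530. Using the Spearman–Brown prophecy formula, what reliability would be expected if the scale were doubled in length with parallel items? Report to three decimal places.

predicted reliability = 0.693

Length factor m = 2
α' = m·α / (1 + (m−1)·α)
   = 2 × 0.530 / (1 + (2 − 1) × 0.530)
   = 1.0600 / 1.5300 = 0.693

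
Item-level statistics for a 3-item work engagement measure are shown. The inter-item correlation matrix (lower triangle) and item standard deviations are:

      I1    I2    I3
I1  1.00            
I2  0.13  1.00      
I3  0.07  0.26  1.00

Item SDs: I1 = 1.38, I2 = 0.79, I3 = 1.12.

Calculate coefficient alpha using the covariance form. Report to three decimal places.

Σσ²ᵢ = 1.38² + 0.79² + 1.12² = 3.7829
Covariances σ_ij = r_ij · s_i · s_j:
  σ(I1,I2) = 0.13 × 1.38 × 0.79 = 0.1417
  σ(I1,I3) = 0.07 × 1.38 × 1.12 = 0.1082
  σ(I2,I3) = 0.26 × 0.79 × 1.12 = 0.2300
σ²_T = Σσ²ᵢ + 2·Σσ_ij = 3.7829 + 2 × 0.4799 = 4.7427
α = (3/2)·(1 − 3.7829/4.7427) = 0.304

α = 0.304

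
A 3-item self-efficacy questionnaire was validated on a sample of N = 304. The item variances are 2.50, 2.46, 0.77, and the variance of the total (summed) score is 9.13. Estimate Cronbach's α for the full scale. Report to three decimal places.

Σσ²ᵢ = 2.50 + 2.46 + 0.77 = 5.73
α = (k/(k−1))·(1 − Σσ²ᵢ/σ²_T) = (3/2)·(1 − 5.73/9.13) = 0.559

α = 0.559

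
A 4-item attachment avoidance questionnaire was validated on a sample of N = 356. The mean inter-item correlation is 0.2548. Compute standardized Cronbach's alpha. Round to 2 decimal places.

α = 0.58

Standardized α = k·r̄ / (1 + (k−1)·r̄) = 4 × 0.2548 / (1 + 3 × 0.2548)
  = 1.0192 / 1.7644 = 0.58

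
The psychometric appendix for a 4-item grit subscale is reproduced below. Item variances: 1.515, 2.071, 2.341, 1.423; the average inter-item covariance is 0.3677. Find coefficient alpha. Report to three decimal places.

Σσ²ᵢ = 1.515 + 2.071 + 2.341 + 1.423 = 7.350
Sum of the 6 distinct covariances = 6 × 0.3677 = 2.2062
σ²_total = Σσ²ᵢ + 2·Σcov = 7.350 + 2 × 2.2062 = 11.7624
α = (4/3)·(1 − 7.350/11.7624) = 0.500

α = 0.500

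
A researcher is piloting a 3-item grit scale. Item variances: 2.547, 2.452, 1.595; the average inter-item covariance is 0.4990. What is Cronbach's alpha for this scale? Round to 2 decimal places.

Σσ²ᵢ = 2.547 + 2.452 + 1.595 = 6.594
Sum of the 3 distinct covariances = 3 × 0.4990 = 1.4970
σ²_T = Σσ²ᵢ + 2·Σcov = 6.594 + 2 × 1.4970 = 9.5880
α = (3/2)·(1 − 6.594/9.5880) = 0.47

α = 0.47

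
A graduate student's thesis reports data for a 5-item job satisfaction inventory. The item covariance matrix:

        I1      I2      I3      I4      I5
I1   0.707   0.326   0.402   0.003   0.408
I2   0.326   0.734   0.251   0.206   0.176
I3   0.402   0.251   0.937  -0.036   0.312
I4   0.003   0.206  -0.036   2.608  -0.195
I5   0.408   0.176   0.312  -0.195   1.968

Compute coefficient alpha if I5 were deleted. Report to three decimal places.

coefficient alpha = 0.421

Remaining items: I1, I2, I3, I4 (k = 4).
Σσᵢ² = 0.707 + 0.734 + 0.937 + 2.608 = 4.986
total variance = 4.986 + 2 × 1.152 = 7.290
α (item deleted) = (4/3)·(1 − 4.986/7.290) = 0.421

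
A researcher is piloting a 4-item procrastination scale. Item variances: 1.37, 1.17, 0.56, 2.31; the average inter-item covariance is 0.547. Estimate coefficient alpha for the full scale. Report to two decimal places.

coefficient alpha = 0.73

Σσ²ᵢ = 1.37 + 1.17 + 0.56 + 2.31 = 5.41
Sum of the 6 distinct covariances = 6 × 0.547 = 3.282
total variance = Σσ²ᵢ + 2·Σcov = 5.41 + 2 × 3.282 = 11.974
α = (4/3)·(1 − 5.41/11.974) = 0.73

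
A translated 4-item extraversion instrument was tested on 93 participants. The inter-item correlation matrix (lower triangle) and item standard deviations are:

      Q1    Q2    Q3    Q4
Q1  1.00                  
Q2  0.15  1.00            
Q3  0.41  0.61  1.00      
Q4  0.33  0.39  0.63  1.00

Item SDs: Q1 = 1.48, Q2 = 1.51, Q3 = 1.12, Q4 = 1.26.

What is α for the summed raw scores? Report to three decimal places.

α = 0.720

Σσ²ᵢ = 1.48² + 1.51² + 1.12² + 1.26² = 7.3125
Covariances σ_ij = r_ij · s_i · s_j:
  σ(Q1,Q2) = 0.15 × 1.48 × 1.51 = 0.3352
  σ(Q1,Q3) = 0.41 × 1.48 × 1.12 = 0.6796
  σ(Q1,Q4) = 0.33 × 1.48 × 1.26 = 0.6154
  σ(Q2,Q3) = 0.61 × 1.51 × 1.12 = 1.0316
  σ(Q2,Q4) = 0.39 × 1.51 × 1.26 = 0.7420
  σ(Q3,Q4) = 0.63 × 1.12 × 1.26 = 0.8891
σ²_T = Σσ²ᵢ + 2·Σσ_ij = 7.3125 + 2 × 4.2929 = 15.8983
α = (4/3)·(1 − 7.3125/15.8983) = 0.720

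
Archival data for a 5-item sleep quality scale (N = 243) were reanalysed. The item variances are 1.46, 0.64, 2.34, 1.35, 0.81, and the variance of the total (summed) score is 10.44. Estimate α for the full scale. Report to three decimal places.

Σσᵢ² = 1.46 + 0.64 + 2.34 + 1.35 + 0.81 = 6.60
α = (k/(k−1))·(1 − Σσᵢ²/Var(T)) = (5/4)·(1 − 6.60/10.44) = 0.460

α = 0.460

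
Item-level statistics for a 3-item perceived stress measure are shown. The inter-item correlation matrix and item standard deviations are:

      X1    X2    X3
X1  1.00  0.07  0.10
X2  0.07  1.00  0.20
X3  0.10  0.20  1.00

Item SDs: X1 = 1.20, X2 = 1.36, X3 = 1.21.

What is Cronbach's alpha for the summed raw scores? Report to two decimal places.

Σσ²ᵢ = 1.20² + 1.36² + 1.21² = 4.7537
Covariances σ_ij = r_ij · s_i · s_j:
  σ(X1,X2) = 0.07 × 1.20 × 1.36 = 0.1142
  σ(X1,X3) = 0.10 × 1.20 × 1.21 = 0.1452
  σ(X2,X3) = 0.20 × 1.36 × 1.21 = 0.3291
σ²_T = Σσ²ᵢ + 2·Σσ_ij = 4.7537 + 2 × 0.5885 = 5.9307
α = (3/2)·(1 − 4.7537/5.9307) = 0.30

α = 0.30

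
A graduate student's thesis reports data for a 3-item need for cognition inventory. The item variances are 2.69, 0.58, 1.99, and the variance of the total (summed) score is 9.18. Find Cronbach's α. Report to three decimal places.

ΣVar(i) = 2.69 + 0.58 + 1.99 = 5.26
α = (k/(k−1))·(1 − ΣVar(i)/σ²_T) = (3/2)·(1 − 5.26/9.18) = 0.641

α = 0.641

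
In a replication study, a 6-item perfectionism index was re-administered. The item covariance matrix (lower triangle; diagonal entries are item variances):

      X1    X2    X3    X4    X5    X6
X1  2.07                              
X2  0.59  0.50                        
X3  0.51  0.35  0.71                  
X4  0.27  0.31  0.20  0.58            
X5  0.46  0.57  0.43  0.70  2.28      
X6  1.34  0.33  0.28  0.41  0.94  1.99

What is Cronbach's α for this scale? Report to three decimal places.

Σσ²ᵢ = 2.07 + 0.50 + 0.71 + 0.58 + 2.28 + 1.99 = 8.13
Sum of the distinct covariances = 7.69
σ²_T = 8.13 + 2 × 7.69 = 23.51
α = (k/(k−1))·(1 − Σσ²ᵢ/σ²_T) = (6/5)·(1 − 8.13/23.51) = 0.785

Cronbach's α = 0.785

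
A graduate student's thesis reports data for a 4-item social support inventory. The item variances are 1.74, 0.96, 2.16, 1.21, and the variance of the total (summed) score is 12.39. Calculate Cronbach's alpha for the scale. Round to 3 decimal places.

Σσ²ᵢ = 1.74 + 0.96 + 2.16 + 1.21 = 6.07
α = (k/(k−1))·(1 − Σσ²ᵢ/σ²_total) = (4/3)·(1 − 6.07/12.39) = 0.680

Cronbach's alpha = 0.680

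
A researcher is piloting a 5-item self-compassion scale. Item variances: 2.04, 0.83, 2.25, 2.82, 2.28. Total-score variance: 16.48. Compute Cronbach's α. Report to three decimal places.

α = 0.475

Σσᵢ² = 2.04 + 0.83 + 2.25 + 2.82 + 2.28 = 10.22
α = (k/(k−1))·(1 − Σσᵢ²/total variance) = (5/4)·(1 − 10.22/16.48) = 0.475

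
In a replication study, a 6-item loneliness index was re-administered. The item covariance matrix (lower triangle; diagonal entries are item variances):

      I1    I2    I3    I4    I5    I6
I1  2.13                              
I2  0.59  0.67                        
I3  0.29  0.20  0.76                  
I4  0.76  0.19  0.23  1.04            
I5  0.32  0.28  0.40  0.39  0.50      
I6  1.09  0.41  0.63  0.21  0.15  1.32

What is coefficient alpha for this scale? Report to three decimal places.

α = 0.788

Σσᵢ² = 2.13 + 0.67 + 0.76 + 1.04 + 0.50 + 1.32 = 6.42
Σ_{i<j} σ_ij = 6.14
σ²_T = 6.42 + 2 × 6.14 = 18.70
α = (k/(k−1))·(1 − Σσᵢ²/σ²_T) = (6/5)·(1 − 6.42/18.70) = 0.788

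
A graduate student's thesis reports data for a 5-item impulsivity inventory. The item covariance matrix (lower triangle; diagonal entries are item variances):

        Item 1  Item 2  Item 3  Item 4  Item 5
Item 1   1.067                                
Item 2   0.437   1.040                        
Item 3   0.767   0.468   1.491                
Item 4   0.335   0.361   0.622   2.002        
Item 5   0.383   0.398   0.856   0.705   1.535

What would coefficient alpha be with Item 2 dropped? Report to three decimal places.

Remaining items: Item 1, Item 3, Item 4, Item 5 (k = 4).
sum of item variances = 1.067 + 1.491 + 2.002 + 1.535 = 6.095
total variance = 6.095 + 2 × 3.668 = 13.431
α (item deleted) = (4/3)·(1 − 6.095/13.431) = 0.728

α = 0.728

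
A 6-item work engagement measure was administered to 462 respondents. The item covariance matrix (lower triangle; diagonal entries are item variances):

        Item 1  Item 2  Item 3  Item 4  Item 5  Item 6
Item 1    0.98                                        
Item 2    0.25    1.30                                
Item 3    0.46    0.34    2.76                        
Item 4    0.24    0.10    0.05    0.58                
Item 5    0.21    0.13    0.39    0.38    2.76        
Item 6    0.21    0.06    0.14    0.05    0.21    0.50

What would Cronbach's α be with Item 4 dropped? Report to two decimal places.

α = 0.46

Remaining items: Item 1, Item 2, Item 3, Item 5, Item 6 (k = 5).
sum of item variances = 0.98 + 1.30 + 2.76 + 2.76 + 0.50 = 8.30
σ²_T = 8.30 + 2 × 2.40 = 13.10
α (item deleted) = (5/4)·(1 − 8.30/13.10) = 0.46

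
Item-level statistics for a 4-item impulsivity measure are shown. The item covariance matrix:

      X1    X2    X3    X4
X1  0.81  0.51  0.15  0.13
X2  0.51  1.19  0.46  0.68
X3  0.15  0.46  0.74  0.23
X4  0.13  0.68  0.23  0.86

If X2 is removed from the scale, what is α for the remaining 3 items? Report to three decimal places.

α = 0.446

Remaining items: X1, X3, X4 (k = 3).
sum of item variances = 0.81 + 0.74 + 0.86 = 2.41
σ²_total = 2.41 + 2 × 0.51 = 3.43
α (item deleted) = (3/2)·(1 − 2.41/3.43) = 0.446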